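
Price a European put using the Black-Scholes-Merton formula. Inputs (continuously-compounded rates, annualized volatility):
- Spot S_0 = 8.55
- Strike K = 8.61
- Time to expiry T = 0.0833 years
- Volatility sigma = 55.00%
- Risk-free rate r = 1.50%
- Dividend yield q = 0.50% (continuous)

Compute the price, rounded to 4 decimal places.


d1 = (ln(S/K) + (r - q + 0.5*sigma^2) * T) / (sigma * sqrt(T)) = 0.04056386
d2 = d1 - sigma * sqrt(T) = -0.11817571
exp(-rT) = 0.99875128; exp(-qT) = 0.99958359
P = K * exp(-rT) * N(-d2) - S_0 * exp(-qT) * N(-d1)
N(-d1) = 0.48382180; N(-d2) = 0.54703578
P = 8.6100 * 0.99875128 * 0.54703578 - 8.5500 * 0.99958359 * 0.48382180 = 0.5691

Answer: Price = 0.5691


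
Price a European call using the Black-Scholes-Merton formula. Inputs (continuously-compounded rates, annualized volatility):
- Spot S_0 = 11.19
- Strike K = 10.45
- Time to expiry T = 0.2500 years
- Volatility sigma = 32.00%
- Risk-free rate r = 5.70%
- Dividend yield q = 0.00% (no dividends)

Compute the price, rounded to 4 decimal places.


Answer: Price = 1.2184

Derivation:
d1 = (ln(S/K) + (r - q + 0.5*sigma^2) * T) / (sigma * sqrt(T)) = 0.59667840
d2 = d1 - sigma * sqrt(T) = 0.43667840
exp(-rT) = 0.98585105; exp(-qT) = 1.00000000
C = S_0 * exp(-qT) * N(d1) - K * exp(-rT) * N(d2)
N(d1) = 0.72463894; N(d2) = 0.66882770
C = 11.1900 * 1.00000000 * 0.72463894 - 10.4500 * 0.98585105 * 0.66882770 = 1.2184


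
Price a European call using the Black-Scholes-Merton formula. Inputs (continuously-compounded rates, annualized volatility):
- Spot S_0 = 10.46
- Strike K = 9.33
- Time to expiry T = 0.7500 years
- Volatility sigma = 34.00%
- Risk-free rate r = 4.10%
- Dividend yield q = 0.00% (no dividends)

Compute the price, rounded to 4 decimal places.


Answer: Price = 1.9824

Derivation:
d1 = (ln(S/K) + (r - q + 0.5*sigma^2) * T) / (sigma * sqrt(T)) = 0.63991956
d2 = d1 - sigma * sqrt(T) = 0.34547093
exp(-rT) = 0.96971797; exp(-qT) = 1.00000000
C = S_0 * exp(-qT) * N(d1) - K * exp(-rT) * N(d2)
N(d1) = 0.73888755; N(d2) = 0.63512982
C = 10.4600 * 1.00000000 * 0.73888755 - 9.3300 * 0.96971797 * 0.63512982 = 1.9824


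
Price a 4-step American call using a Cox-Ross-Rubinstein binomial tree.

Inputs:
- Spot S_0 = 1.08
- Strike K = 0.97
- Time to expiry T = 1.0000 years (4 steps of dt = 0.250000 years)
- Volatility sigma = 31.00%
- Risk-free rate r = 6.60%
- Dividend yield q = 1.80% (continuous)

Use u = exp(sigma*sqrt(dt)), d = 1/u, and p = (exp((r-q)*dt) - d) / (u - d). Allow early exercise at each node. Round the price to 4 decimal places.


Answer: Price = V(0,0) = 0.2170

Derivation:
dt = T/N = 0.250000
u = exp(sigma*sqrt(dt)) = 1.167658; d = 1/u = 0.856415
p = (exp((r-q)*dt) - d) / (u - d) = 0.500115
Discount per step: exp(-r*dt) = 0.983635
Stock lattice S(k, i) with i counting down-moves:
  k=0: S(0,0) = 1.0800
  k=1: S(1,0) = 1.2611; S(1,1) = 0.9249
  k=2: S(2,0) = 1.4725; S(2,1) = 1.0800; S(2,2) = 0.7921
  k=3: S(3,0) = 1.7194; S(3,1) = 1.2611; S(3,2) = 0.9249; S(3,3) = 0.6784
  k=4: S(4,0) = 2.0076; S(4,1) = 1.4725; S(4,2) = 1.0800; S(4,3) = 0.7921; S(4,4) = 0.5810
Terminal payoffs V(N, i) = max(S_T - K, 0):
  V(4,0) = 1.037642; V(4,1) = 0.502499; V(4,2) = 0.110000; V(4,3) = 0.000000; V(4,4) = 0.000000
Backward induction: V(k, i) = exp(-r*dt) * [p * V(k+1, i) + (1-p) * V(k+1, i+1)]; then take max(V_cont, immediate exercise) for American.
  V(3,0) = exp(-r*dt) * [p*1.037642 + (1-p)*0.502499] = 0.757529; exercise = 0.749375; V(3,0) = max -> 0.757529
  V(3,1) = exp(-r*dt) * [p*0.502499 + (1-p)*0.110000] = 0.301282; exercise = 0.291071; V(3,1) = max -> 0.301282
  V(3,2) = exp(-r*dt) * [p*0.110000 + (1-p)*0.000000] = 0.054112; exercise = 0.000000; V(3,2) = max -> 0.054112
  V(3,3) = exp(-r*dt) * [p*0.000000 + (1-p)*0.000000] = 0.000000; exercise = 0.000000; V(3,3) = max -> 0.000000
  V(2,0) = exp(-r*dt) * [p*0.757529 + (1-p)*0.301282] = 0.520794; exercise = 0.502499; V(2,0) = max -> 0.520794
  V(2,1) = exp(-r*dt) * [p*0.301282 + (1-p)*0.054112] = 0.174817; exercise = 0.110000; V(2,1) = max -> 0.174817
  V(2,2) = exp(-r*dt) * [p*0.054112 + (1-p)*0.000000] = 0.026620; exercise = 0.000000; V(2,2) = max -> 0.026620
  V(1,0) = exp(-r*dt) * [p*0.520794 + (1-p)*0.174817] = 0.342153; exercise = 0.291071; V(1,0) = max -> 0.342153
  V(1,1) = exp(-r*dt) * [p*0.174817 + (1-p)*0.026620] = 0.099087; exercise = 0.000000; V(1,1) = max -> 0.099087
  V(0,0) = exp(-r*dt) * [p*0.342153 + (1-p)*0.099087] = 0.217037; exercise = 0.110000; V(0,0) = max -> 0.217037


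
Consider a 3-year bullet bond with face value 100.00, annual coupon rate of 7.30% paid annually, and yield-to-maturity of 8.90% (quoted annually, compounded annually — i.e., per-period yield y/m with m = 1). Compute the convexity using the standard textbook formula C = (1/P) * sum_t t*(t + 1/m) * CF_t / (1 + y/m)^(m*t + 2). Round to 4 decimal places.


Answer: Convexity = 9.2050

Derivation:
Coupon per period c = face * coupon_rate / m = 7.300000
Periods per year m = 1; per-period yield y/m = 0.089000
Number of cashflows N = 3
Cashflows (t years, CF_t, discount factor 1/(1+y/m)^(m*t), PV):
  t = 1.0000: CF_t = 7.300000, DF = 0.918274, PV = 6.703398
  t = 2.0000: CF_t = 7.300000, DF = 0.843226, PV = 6.155553
  t = 3.0000: CF_t = 107.300000, DF = 0.774313, PV = 83.083749
Price P = sum_t PV_t = 95.942700
Convexity numerator sum_t t*(t + 1/m) * CF_t / (1+y/m)^(m*t + 2):
  t = 1.0000: term = 11.304965
  t = 2.0000: term = 31.143154
  t = 3.0000: term = 840.701010
Convexity = (1/P) * sum = 883.149129 / 95.942700 = 9.204964


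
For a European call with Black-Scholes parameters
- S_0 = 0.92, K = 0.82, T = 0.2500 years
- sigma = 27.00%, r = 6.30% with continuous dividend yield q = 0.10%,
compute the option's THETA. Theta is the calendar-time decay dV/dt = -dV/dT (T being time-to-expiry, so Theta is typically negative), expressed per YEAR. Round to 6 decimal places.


Answer: Theta = -0.098714

Derivation:
d1 = 1.0346802206; d2 = 0.8996802206
phi(d1) = 0.2335824609; exp(-qT) = 0.9997500312; exp(-rT) = 0.9843733826
Theta = -S*exp(-qT)*phi(d1)*sigma/(2*sqrt(T)) - r*K*exp(-rT)*N(d2) + q*S*exp(-qT)*N(d1)
N(d1) = 0.8495908619; N(d2) = 0.8158547738; sqrt(T) = 0.5000000000
Term 1 = -0.9200 * 0.9997500312 * 0.2335824609 * 0.2700 / (2 * 0.5000000000) = -0.0580073796
Term 2 = -0.0630 * 0.8200 * 0.9843733826 * 0.8158547738 = -0.0414884417
Term 3 = 0.0010 * 0.9200 * 0.9997500312 * 0.8495908619 = 0.0007814282
Theta = -0.0580073796 + (-0.0414884417) + (0.0007814282) = -0.098714


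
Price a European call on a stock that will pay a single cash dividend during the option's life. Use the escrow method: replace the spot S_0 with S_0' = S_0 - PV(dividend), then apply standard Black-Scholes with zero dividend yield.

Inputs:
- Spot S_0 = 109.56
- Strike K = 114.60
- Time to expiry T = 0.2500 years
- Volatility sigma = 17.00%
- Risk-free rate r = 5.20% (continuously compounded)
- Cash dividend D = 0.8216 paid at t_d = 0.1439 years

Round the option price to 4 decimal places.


PV(D) = D * exp(-r * t_d) = 0.8216 * 0.99254513 = 0.81547508
S_0' = S_0 - PV(D) = 109.5600 - 0.81547508 = 108.74452492
d1 = (ln(S_0'/K) + (r + sigma^2/2)*T) / (sigma*sqrt(T)) = -0.42157625
d2 = d1 - sigma*sqrt(T) = -0.50657625
exp(-rT) = 0.98708414
N(d1) = 0.33666717; N(d2) = 0.30622609
C = S_0' * N(d1) - K * exp(-rT) * N(d2) = 108.74452492 * 0.33666717 - 114.6000 * 0.98708414 * 0.30622609 = 1.9705

Answer: Price = 1.9705


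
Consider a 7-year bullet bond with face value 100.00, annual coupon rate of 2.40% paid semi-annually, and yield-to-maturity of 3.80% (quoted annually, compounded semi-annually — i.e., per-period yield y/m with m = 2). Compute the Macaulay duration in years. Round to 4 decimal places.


Answer: Macaulay duration = 6.4557 years

Derivation:
Coupon per period c = face * coupon_rate / m = 1.200000
Periods per year m = 2; per-period yield y/m = 0.019000
Number of cashflows N = 14
Cashflows (t years, CF_t, discount factor 1/(1+y/m)^(m*t), PV):
  t = 0.5000: CF_t = 1.200000, DF = 0.981354, PV = 1.177625
  t = 1.0000: CF_t = 1.200000, DF = 0.963056, PV = 1.155667
  t = 1.5000: CF_t = 1.200000, DF = 0.945099, PV = 1.134119
  t = 2.0000: CF_t = 1.200000, DF = 0.927477, PV = 1.112973
  t = 2.5000: CF_t = 1.200000, DF = 0.910184, PV = 1.092221
  t = 3.0000: CF_t = 1.200000, DF = 0.893213, PV = 1.071855
  t = 3.5000: CF_t = 1.200000, DF = 0.876558, PV = 1.051870
  t = 4.0000: CF_t = 1.200000, DF = 0.860214, PV = 1.032257
  t = 4.5000: CF_t = 1.200000, DF = 0.844175, PV = 1.013010
  t = 5.0000: CF_t = 1.200000, DF = 0.828434, PV = 0.994121
  t = 5.5000: CF_t = 1.200000, DF = 0.812988, PV = 0.975585
  t = 6.0000: CF_t = 1.200000, DF = 0.797829, PV = 0.957395
  t = 6.5000: CF_t = 1.200000, DF = 0.782953, PV = 0.939543
  t = 7.0000: CF_t = 101.200000, DF = 0.768354, PV = 77.757437
Price P = sum_t PV_t = 91.465678
Macaulay numerator sum_t t * PV_t:
  t * PV_t at t = 0.5000: 0.588813
  t * PV_t at t = 1.0000: 1.155667
  t * PV_t at t = 1.5000: 1.701179
  t * PV_t at t = 2.0000: 2.225945
  t * PV_t at t = 2.5000: 2.730551
  t * PV_t at t = 3.0000: 3.215566
  t * PV_t at t = 3.5000: 3.681544
  t * PV_t at t = 4.0000: 4.129027
  t * PV_t at t = 4.5000: 4.558544
  t * PV_t at t = 5.0000: 4.970607
  t * PV_t at t = 5.5000: 5.365719
  t * PV_t at t = 6.0000: 5.744368
  t * PV_t at t = 6.5000: 6.107032
  t * PV_t at t = 7.0000: 544.302058
Macaulay duration D = (sum_t t * PV_t) / P = 590.476621 / 91.465678 = 6.455718


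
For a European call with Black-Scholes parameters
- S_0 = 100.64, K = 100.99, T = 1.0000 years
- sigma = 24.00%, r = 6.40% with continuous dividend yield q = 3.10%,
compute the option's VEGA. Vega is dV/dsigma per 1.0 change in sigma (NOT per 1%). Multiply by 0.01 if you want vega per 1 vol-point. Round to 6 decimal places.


d1 = 0.2430345455; d2 = 0.0030345455
phi(d1) = 0.3873326369; exp(-qT) = 0.9694755731; exp(-rT) = 0.9380049995
Vega = S * exp(-qT) * phi(d1) * sqrt(T) = 100.6400 * 0.9694755731 * 0.3873326369 * 1.0000000000 = 37.791279

Answer: Vega = 37.791279


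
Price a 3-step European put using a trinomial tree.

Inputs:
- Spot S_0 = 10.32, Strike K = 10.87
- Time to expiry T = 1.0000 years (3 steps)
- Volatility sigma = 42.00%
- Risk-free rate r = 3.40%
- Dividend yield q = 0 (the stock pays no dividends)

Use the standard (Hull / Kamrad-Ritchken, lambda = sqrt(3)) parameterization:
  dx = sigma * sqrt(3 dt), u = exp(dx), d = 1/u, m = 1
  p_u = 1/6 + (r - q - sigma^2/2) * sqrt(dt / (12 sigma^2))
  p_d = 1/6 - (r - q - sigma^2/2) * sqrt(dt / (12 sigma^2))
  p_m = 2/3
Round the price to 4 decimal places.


Answer: Price = V(0,0) = 1.7585

Derivation:
dt = T/N = 0.333333; dx = sigma*sqrt(3*dt) = 0.420000
u = exp(dx) = 1.521962; d = 1/u = 0.657047
p_u = 0.145159, p_m = 0.666667, p_d = 0.188175
Discount per step: exp(-r*dt) = 0.988731
Stock lattice S(k, j) with j the centered position index:
  k=0: S(0,+0) = 10.3200
  k=1: S(1,-1) = 6.7807; S(1,+0) = 10.3200; S(1,+1) = 15.7066
  k=2: S(2,-2) = 4.4553; S(2,-1) = 6.7807; S(2,+0) = 10.3200; S(2,+1) = 15.7066; S(2,+2) = 23.9049
  k=3: S(3,-3) = 2.9273; S(3,-2) = 4.4553; S(3,-1) = 6.7807; S(3,+0) = 10.3200; S(3,+1) = 15.7066; S(3,+2) = 23.9049; S(3,+3) = 36.3823
Terminal payoffs V(N, j) = max(K - S_T, 0):
  V(3,-3) = 7.942690; V(3,-2) = 6.414747; V(3,-1) = 4.089277; V(3,+0) = 0.550000; V(3,+1) = 0.000000; V(3,+2) = 0.000000; V(3,+3) = 0.000000
Backward induction: V(k, j) = exp(-r*dt) * [p_u * V(k+1, j+1) + p_m * V(k+1, j) + p_d * V(k+1, j-1)]
  V(2,-2) = exp(-r*dt) * [p_u*4.089277 + p_m*6.414747 + p_d*7.942690] = 6.292979
  V(2,-1) = exp(-r*dt) * [p_u*0.550000 + p_m*4.089277 + p_d*6.414747] = 3.967889
  V(2,+0) = exp(-r*dt) * [p_u*0.000000 + p_m*0.550000 + p_d*4.089277] = 1.123361
  V(2,+1) = exp(-r*dt) * [p_u*0.000000 + p_m*0.000000 + p_d*0.550000] = 0.102330
  V(2,+2) = exp(-r*dt) * [p_u*0.000000 + p_m*0.000000 + p_d*0.000000] = 0.000000
  V(1,-1) = exp(-r*dt) * [p_u*1.123361 + p_m*3.967889 + p_d*6.292979] = 3.947511
  V(1,+0) = exp(-r*dt) * [p_u*0.102330 + p_m*1.123361 + p_d*3.967889] = 1.493396
  V(1,+1) = exp(-r*dt) * [p_u*0.000000 + p_m*0.102330 + p_d*1.123361] = 0.276457
  V(0,+0) = exp(-r*dt) * [p_u*0.276457 + p_m*1.493396 + p_d*3.947511] = 1.758506


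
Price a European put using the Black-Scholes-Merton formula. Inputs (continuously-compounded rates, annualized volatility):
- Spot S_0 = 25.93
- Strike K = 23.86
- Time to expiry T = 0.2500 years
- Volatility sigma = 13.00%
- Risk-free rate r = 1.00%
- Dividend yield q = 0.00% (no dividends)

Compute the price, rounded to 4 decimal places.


Answer: Price = 0.0707

Derivation:
d1 = (ln(S/K) + (r - q + 0.5*sigma^2) * T) / (sigma * sqrt(T)) = 1.35091820
d2 = d1 - sigma * sqrt(T) = 1.28591820
exp(-rT) = 0.99750312; exp(-qT) = 1.00000000
P = K * exp(-rT) * N(-d2) - S_0 * exp(-qT) * N(-d1)
N(-d1) = 0.08836082; N(-d2) = 0.09923581
P = 23.8600 * 0.99750312 * 0.09923581 - 25.9300 * 1.00000000 * 0.08836082 = 0.0707


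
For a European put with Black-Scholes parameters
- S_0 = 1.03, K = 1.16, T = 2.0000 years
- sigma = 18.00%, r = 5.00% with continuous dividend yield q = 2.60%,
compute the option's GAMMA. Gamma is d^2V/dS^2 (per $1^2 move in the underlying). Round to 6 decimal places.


Answer: Gamma = 1.428055

Derivation:
d1 = -0.1510898743; d2 = -0.4056483155
phi(d1) = 0.3944146120; exp(-qT) = 0.9493288668; exp(-rT) = 0.9048374180
Gamma = exp(-qT) * phi(d1) / (S * sigma * sqrt(T)) = 0.9493288668 * 0.3944146120 / (1.0300 * 0.1800 * 1.4142135624) = 1.428055


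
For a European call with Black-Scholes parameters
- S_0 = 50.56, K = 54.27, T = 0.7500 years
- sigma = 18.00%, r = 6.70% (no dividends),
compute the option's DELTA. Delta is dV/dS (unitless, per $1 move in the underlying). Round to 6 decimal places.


d1 = -0.0539555524; d2 = -0.2098401251
phi(d1) = 0.3983620021; exp(-qT) = 1.0000000000; exp(-rT) = 0.9509916469
N(d1) = 0.4784852883
Delta = exp(-qT) * N(d1) = 1.0000000000 * 0.4784852883 = 0.478485

Answer: Delta = 0.478485


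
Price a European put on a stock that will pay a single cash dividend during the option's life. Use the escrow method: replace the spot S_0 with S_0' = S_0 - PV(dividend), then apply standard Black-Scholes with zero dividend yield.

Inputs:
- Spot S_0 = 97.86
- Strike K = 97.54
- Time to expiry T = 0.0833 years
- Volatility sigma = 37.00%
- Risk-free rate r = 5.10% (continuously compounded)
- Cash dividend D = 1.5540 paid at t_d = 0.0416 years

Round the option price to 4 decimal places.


PV(D) = D * exp(-r * t_d) = 1.5540 * 0.99788065 = 1.55070653
S_0' = S_0 - PV(D) = 97.8600 - 1.55070653 = 96.30929347
d1 = (ln(S_0'/K) + (r + sigma^2/2)*T) / (sigma*sqrt(T)) = -0.02572887
d2 = d1 - sigma*sqrt(T) = -0.13251731
exp(-rT) = 0.99576071
N(-d1) = 0.51026320; N(-d2) = 0.55271243
P = K * exp(-rT) * N(-d2) - S_0' * N(-d1) = 97.5400 * 0.99576071 * 0.55271243 - 96.30929347 * 0.51026320 = 4.5399

Answer: Price = 4.5399


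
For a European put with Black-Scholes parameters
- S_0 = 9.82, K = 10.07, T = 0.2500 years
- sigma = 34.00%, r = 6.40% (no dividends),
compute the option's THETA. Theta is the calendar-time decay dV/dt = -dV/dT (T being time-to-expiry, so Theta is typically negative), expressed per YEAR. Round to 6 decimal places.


d1 = 0.0312377390; d2 = -0.1387622610
phi(d1) = 0.3987476847; exp(-qT) = 1.0000000000; exp(-rT) = 0.9841273201
Theta = -S*exp(-qT)*phi(d1)*sigma/(2*sqrt(T)) + r*K*exp(-rT)*N(-d2) - q*S*exp(-qT)*N(-d1)
N(-d1) = 0.4875399716; N(-d2) = 0.5551809916; sqrt(T) = 0.5000000000
Term 1 = -9.8200 * 1.0000000000 * 0.3987476847 * 0.3400 / (2 * 0.5000000000) = -1.3313387697
Term 2 = 0.0640 * 10.0700 * 0.9841273201 * 0.5551809916 = 0.3521237523
Term 3 = 0 (no dividend yield, q = 0)
Theta = -1.3313387697 + (0.3521237523) + (0.0000000000) = -0.979215

Answer: Theta = -0.979215


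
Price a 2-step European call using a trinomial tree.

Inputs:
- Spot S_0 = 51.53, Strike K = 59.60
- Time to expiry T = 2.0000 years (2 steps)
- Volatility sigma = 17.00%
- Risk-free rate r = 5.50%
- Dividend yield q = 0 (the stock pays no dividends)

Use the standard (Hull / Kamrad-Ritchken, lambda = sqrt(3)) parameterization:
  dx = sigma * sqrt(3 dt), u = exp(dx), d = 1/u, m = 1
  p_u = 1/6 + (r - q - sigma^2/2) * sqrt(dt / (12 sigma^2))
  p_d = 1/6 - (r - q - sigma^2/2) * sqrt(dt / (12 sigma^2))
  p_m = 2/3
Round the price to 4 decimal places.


Answer: Price = V(0,0) = 4.3458

Derivation:
dt = T/N = 1.000000; dx = sigma*sqrt(3*dt) = 0.294449
u = exp(dx) = 1.342386; d = 1/u = 0.744942
p_u = 0.235524, p_m = 0.666667, p_d = 0.097809
Discount per step: exp(-r*dt) = 0.946485
Stock lattice S(k, j) with j the centered position index:
  k=0: S(0,+0) = 51.5300
  k=1: S(1,-1) = 38.3869; S(1,+0) = 51.5300; S(1,+1) = 69.1732
  k=2: S(2,-2) = 28.5960; S(2,-1) = 38.3869; S(2,+0) = 51.5300; S(2,+1) = 69.1732; S(2,+2) = 92.8571
Terminal payoffs V(N, j) = max(S_T - K, 0):
  V(2,-2) = 0.000000; V(2,-1) = 0.000000; V(2,+0) = 0.000000; V(2,+1) = 9.573151; V(2,+2) = 33.257071
Backward induction: V(k, j) = exp(-r*dt) * [p_u * V(k+1, j+1) + p_m * V(k+1, j) + p_d * V(k+1, j-1)]
  V(1,-1) = exp(-r*dt) * [p_u*0.000000 + p_m*0.000000 + p_d*0.000000] = 0.000000
  V(1,+0) = exp(-r*dt) * [p_u*9.573151 + p_m*0.000000 + p_d*0.000000] = 2.134048
  V(1,+1) = exp(-r*dt) * [p_u*33.257071 + p_m*9.573151 + p_d*0.000000] = 13.454234
  V(0,+0) = exp(-r*dt) * [p_u*13.454234 + p_m*2.134048 + p_d*0.000000] = 4.345783


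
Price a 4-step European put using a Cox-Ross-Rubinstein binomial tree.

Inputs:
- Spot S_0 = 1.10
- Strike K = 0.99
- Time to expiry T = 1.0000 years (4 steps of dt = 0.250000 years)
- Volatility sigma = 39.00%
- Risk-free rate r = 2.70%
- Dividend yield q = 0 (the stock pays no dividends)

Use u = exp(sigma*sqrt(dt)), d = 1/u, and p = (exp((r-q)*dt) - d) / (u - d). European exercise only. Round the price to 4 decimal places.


Answer: Price = V(0,0) = 0.1048

Derivation:
dt = T/N = 0.250000
u = exp(sigma*sqrt(dt)) = 1.215311; d = 1/u = 0.822835
p = (exp((r-q)*dt) - d) / (u - d) = 0.468661
Discount per step: exp(-r*dt) = 0.993273
Stock lattice S(k, i) with i counting down-moves:
  k=0: S(0,0) = 1.1000
  k=1: S(1,0) = 1.3368; S(1,1) = 0.9051
  k=2: S(2,0) = 1.6247; S(2,1) = 1.1000; S(2,2) = 0.7448
  k=3: S(3,0) = 1.9745; S(3,1) = 1.3368; S(3,2) = 0.9051; S(3,3) = 0.6128
  k=4: S(4,0) = 2.3996; S(4,1) = 1.6247; S(4,2) = 1.1000; S(4,3) = 0.7448; S(4,4) = 0.5042
Terminal payoffs V(N, i) = max(K - S_T, 0):
  V(4,0) = 0.000000; V(4,1) = 0.000000; V(4,2) = 0.000000; V(4,3) = 0.245237; V(4,4) = 0.485753
Backward induction: V(k, i) = exp(-r*dt) * [p * V(k+1, i) + (1-p) * V(k+1, i+1)].
  V(3,0) = exp(-r*dt) * [p*0.000000 + (1-p)*0.000000] = 0.000000
  V(3,1) = exp(-r*dt) * [p*0.000000 + (1-p)*0.000000] = 0.000000
  V(3,2) = exp(-r*dt) * [p*0.000000 + (1-p)*0.245237] = 0.129428
  V(3,3) = exp(-r*dt) * [p*0.245237 + (1-p)*0.485753] = 0.370524
  V(2,0) = exp(-r*dt) * [p*0.000000 + (1-p)*0.000000] = 0.000000
  V(2,1) = exp(-r*dt) * [p*0.000000 + (1-p)*0.129428] = 0.068307
  V(2,2) = exp(-r*dt) * [p*0.129428 + (1-p)*0.370524] = 0.255799
  V(1,0) = exp(-r*dt) * [p*0.000000 + (1-p)*0.068307] = 0.036050
  V(1,1) = exp(-r*dt) * [p*0.068307 + (1-p)*0.255799] = 0.166799
  V(0,0) = exp(-r*dt) * [p*0.036050 + (1-p)*0.166799] = 0.104813


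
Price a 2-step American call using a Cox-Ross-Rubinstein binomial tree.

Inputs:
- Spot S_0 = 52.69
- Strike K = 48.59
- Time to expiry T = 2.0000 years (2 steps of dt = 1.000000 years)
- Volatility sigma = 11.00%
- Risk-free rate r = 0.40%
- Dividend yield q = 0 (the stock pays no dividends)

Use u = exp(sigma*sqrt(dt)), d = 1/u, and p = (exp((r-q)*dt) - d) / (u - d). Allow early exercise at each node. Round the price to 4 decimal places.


Answer: Price = V(0,0) = 6.1096

Derivation:
dt = T/N = 1.000000
u = exp(sigma*sqrt(dt)) = 1.116278; d = 1/u = 0.895834
p = (exp((r-q)*dt) - d) / (u - d) = 0.490709
Discount per step: exp(-r*dt) = 0.996008
Stock lattice S(k, i) with i counting down-moves:
  k=0: S(0,0) = 52.6900
  k=1: S(1,0) = 58.8167; S(1,1) = 47.2015
  k=2: S(2,0) = 65.6558; S(2,1) = 52.6900; S(2,2) = 42.2847
Terminal payoffs V(N, i) = max(S_T - K, 0):
  V(2,0) = 17.065783; V(2,1) = 4.100000; V(2,2) = 0.000000
Backward induction: V(k, i) = exp(-r*dt) * [p * V(k+1, i) + (1-p) * V(k+1, i+1)]; then take max(V_cont, immediate exercise) for American.
  V(1,0) = exp(-r*dt) * [p*17.065783 + (1-p)*4.100000] = 10.420663; exercise = 10.226692; V(1,0) = max -> 10.420663
  V(1,1) = exp(-r*dt) * [p*4.100000 + (1-p)*0.000000] = 2.003876; exercise = 0.000000; V(1,1) = max -> 2.003876
  V(0,0) = exp(-r*dt) * [p*10.420663 + (1-p)*2.003876] = 6.109584; exercise = 4.100000; V(0,0) = max -> 6.109584


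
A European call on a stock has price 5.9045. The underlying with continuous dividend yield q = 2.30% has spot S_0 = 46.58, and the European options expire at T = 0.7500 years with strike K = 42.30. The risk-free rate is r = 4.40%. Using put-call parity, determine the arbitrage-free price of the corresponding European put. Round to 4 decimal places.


Put-call parity: C - P = S_0 * exp(-qT) - K * exp(-rT).
S_0 * exp(-qT) = 46.5800 * 0.98289793 = 45.78338555
K * exp(-rT) = 42.3000 * 0.96753856 = 40.92688107
P = C - S*exp(-qT) + K*exp(-rT)
P = 5.9045 - 45.78338555 + 40.92688107 = 1.0480

Answer: Put price = 1.0480


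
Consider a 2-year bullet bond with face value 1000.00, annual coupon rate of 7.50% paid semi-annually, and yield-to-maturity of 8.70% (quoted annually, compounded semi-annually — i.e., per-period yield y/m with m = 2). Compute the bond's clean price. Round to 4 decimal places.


Answer: Price = 978.3991

Derivation:
Coupon per period c = face * coupon_rate / m = 37.500000
Periods per year m = 2; per-period yield y/m = 0.043500
Number of cashflows N = 4
Cashflows (t years, CF_t, discount factor 1/(1+y/m)^(m*t), PV):
  t = 0.5000: CF_t = 37.500000, DF = 0.958313, PV = 35.936751
  t = 1.0000: CF_t = 37.500000, DF = 0.918365, PV = 34.438669
  t = 1.5000: CF_t = 37.500000, DF = 0.880081, PV = 33.003037
  t = 2.0000: CF_t = 1037.500000, DF = 0.843393, PV = 875.020629
Price P = sum_t PV_t = 978.399087


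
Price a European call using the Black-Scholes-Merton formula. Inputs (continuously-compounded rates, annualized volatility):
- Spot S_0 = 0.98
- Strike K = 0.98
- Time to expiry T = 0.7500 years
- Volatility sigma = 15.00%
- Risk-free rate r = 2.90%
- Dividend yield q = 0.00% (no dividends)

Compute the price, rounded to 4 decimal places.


d1 = (ln(S/K) + (r - q + 0.5*sigma^2) * T) / (sigma * sqrt(T)) = 0.23238348
d2 = d1 - sigma * sqrt(T) = 0.10247967
exp(-rT) = 0.97848483; exp(-qT) = 1.00000000
C = S_0 * exp(-qT) * N(d1) - K * exp(-rT) * N(d2)
N(d1) = 0.59187991; N(d2) = 0.54081203
C = 0.9800 * 1.00000000 * 0.59187991 - 0.9800 * 0.97848483 * 0.54081203 = 0.0614

Answer: Price = 0.0614


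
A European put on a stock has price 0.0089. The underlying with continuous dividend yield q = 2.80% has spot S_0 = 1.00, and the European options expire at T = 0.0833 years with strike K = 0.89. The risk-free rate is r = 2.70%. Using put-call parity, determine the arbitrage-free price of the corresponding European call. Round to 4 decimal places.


Answer: Call price = 0.1186

Derivation:
Put-call parity: C - P = S_0 * exp(-qT) - K * exp(-rT).
S_0 * exp(-qT) = 1.0000 * 0.99767032 = 0.99767032
K * exp(-rT) = 0.8900 * 0.99775343 = 0.88800055
C = P + S*exp(-qT) - K*exp(-rT)
C = 0.0089 + 0.99767032 - 0.88800055 = 0.1186


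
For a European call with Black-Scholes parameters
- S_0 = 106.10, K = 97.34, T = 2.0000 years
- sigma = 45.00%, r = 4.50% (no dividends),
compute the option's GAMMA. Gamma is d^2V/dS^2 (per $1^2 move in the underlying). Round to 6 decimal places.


Answer: Gamma = 0.004950

Derivation:
d1 = 0.5950257071; d2 = -0.0413703960
phi(d1) = 0.3342164877; exp(-qT) = 1.0000000000; exp(-rT) = 0.9139311853
Gamma = exp(-qT) * phi(d1) / (S * sigma * sqrt(T)) = 1.0000000000 * 0.3342164877 / (106.1000 * 0.4500 * 1.4142135624) = 0.004950


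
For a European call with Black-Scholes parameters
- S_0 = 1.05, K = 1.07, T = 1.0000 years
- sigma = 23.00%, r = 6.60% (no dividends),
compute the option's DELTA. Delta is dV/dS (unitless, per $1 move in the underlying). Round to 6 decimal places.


d1 = 0.3199196335; d2 = 0.0899196335
phi(d1) = 0.3790402727; exp(-qT) = 1.0000000000; exp(-rT) = 0.9361308643
N(d1) = 0.6254853730
Delta = exp(-qT) * N(d1) = 1.0000000000 * 0.6254853730 = 0.625485

Answer: Delta = 0.625485


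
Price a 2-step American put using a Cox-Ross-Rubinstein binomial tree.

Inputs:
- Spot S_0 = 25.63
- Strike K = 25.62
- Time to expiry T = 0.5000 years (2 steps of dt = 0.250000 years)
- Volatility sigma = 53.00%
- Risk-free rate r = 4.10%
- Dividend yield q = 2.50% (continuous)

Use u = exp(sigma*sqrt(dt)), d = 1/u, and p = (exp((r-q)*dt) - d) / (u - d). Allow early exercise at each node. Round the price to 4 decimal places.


Answer: Price = V(0,0) = 3.2921

Derivation:
dt = T/N = 0.250000
u = exp(sigma*sqrt(dt)) = 1.303431; d = 1/u = 0.767206
p = (exp((r-q)*dt) - d) / (u - d) = 0.441609
Discount per step: exp(-r*dt) = 0.989802
Stock lattice S(k, i) with i counting down-moves:
  k=0: S(0,0) = 25.6300
  k=1: S(1,0) = 33.4069; S(1,1) = 19.6635
  k=2: S(2,0) = 43.5436; S(2,1) = 25.6300; S(2,2) = 15.0859
Terminal payoffs V(N, i) = max(K - S_T, 0):
  V(2,0) = 0.000000; V(2,1) = 0.000000; V(2,2) = 10.534055
Backward induction: V(k, i) = exp(-r*dt) * [p * V(k+1, i) + (1-p) * V(k+1, i+1)]; then take max(V_cont, immediate exercise) for American.
  V(1,0) = exp(-r*dt) * [p*0.000000 + (1-p)*0.000000] = 0.000000; exercise = 0.000000; V(1,0) = max -> 0.000000
  V(1,1) = exp(-r*dt) * [p*0.000000 + (1-p)*10.534055] = 5.822132; exercise = 5.956512; V(1,1) = max -> 5.956512
  V(0,0) = exp(-r*dt) * [p*0.000000 + (1-p)*5.956512] = 3.292142; exercise = 0.000000; V(0,0) = max -> 3.292142


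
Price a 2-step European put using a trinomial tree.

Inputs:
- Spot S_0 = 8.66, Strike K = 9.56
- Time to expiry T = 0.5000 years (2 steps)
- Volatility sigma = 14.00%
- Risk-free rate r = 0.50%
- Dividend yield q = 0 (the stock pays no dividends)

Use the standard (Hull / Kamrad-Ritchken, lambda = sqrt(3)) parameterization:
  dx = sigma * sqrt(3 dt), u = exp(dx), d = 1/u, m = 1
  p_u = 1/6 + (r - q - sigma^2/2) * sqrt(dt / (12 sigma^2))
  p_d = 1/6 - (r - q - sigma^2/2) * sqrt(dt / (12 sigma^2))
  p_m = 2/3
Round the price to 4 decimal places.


dt = T/N = 0.250000; dx = sigma*sqrt(3*dt) = 0.121244
u = exp(dx) = 1.128900; d = 1/u = 0.885818
p_u = 0.161718, p_m = 0.666667, p_d = 0.171615
Discount per step: exp(-r*dt) = 0.998751
Stock lattice S(k, j) with j the centered position index:
  k=0: S(0,+0) = 8.6600
  k=1: S(1,-1) = 7.6712; S(1,+0) = 8.6600; S(1,+1) = 9.7763
  k=2: S(2,-2) = 6.7953; S(2,-1) = 7.6712; S(2,+0) = 8.6600; S(2,+1) = 9.7763; S(2,+2) = 11.0364
Terminal payoffs V(N, j) = max(K - S_T, 0):
  V(2,-2) = 2.764724; V(2,-1) = 1.888815; V(2,+0) = 0.900000; V(2,+1) = 0.000000; V(2,+2) = 0.000000
Backward induction: V(k, j) = exp(-r*dt) * [p_u * V(k+1, j+1) + p_m * V(k+1, j) + p_d * V(k+1, j-1)]
  V(1,-1) = exp(-r*dt) * [p_u*0.900000 + p_m*1.888815 + p_d*2.764724] = 1.876877
  V(1,+0) = exp(-r*dt) * [p_u*0.000000 + p_m*0.900000 + p_d*1.888815] = 0.922995
  V(1,+1) = exp(-r*dt) * [p_u*0.000000 + p_m*0.000000 + p_d*0.900000] = 0.154261
  V(0,+0) = exp(-r*dt) * [p_u*0.154261 + p_m*0.922995 + p_d*1.876877] = 0.961176

Answer: Price = V(0,0) = 0.9612


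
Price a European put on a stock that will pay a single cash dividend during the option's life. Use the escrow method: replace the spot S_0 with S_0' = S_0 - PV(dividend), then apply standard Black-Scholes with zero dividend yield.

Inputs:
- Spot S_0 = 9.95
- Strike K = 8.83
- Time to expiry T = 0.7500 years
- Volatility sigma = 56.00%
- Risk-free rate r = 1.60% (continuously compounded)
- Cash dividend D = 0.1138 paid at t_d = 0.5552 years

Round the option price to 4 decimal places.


Answer: Price = 1.2750

Derivation:
PV(D) = D * exp(-r * t_d) = 0.1138 * 0.99115614 = 0.11279357
S_0' = S_0 - PV(D) = 9.9500 - 0.11279357 = 9.83720643
d1 = (ln(S_0'/K) + (r + sigma^2/2)*T) / (sigma*sqrt(T)) = 0.48995749
d2 = d1 - sigma*sqrt(T) = 0.00498327
exp(-rT) = 0.98807171
N(-d1) = 0.31208199; N(-d2) = 0.49801197
P = K * exp(-rT) * N(-d2) - S_0' * N(-d1) = 8.8300 * 0.98807171 * 0.49801197 - 9.83720643 * 0.31208199 = 1.2750


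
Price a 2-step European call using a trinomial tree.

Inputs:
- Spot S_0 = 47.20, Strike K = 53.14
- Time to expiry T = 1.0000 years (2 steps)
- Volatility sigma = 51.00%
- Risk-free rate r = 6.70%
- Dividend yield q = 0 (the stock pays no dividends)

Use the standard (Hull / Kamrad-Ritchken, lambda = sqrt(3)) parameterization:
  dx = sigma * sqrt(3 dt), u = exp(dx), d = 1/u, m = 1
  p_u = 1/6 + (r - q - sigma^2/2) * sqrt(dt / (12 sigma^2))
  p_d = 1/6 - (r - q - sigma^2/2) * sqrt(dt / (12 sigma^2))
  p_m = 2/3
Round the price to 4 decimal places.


dt = T/N = 0.500000; dx = sigma*sqrt(3*dt) = 0.624620
u = exp(dx) = 1.867536; d = 1/u = 0.535465
p_u = 0.141431, p_m = 0.666667, p_d = 0.191902
Discount per step: exp(-r*dt) = 0.967055
Stock lattice S(k, j) with j the centered position index:
  k=0: S(0,+0) = 47.2000
  k=1: S(1,-1) = 25.2739; S(1,+0) = 47.2000; S(1,+1) = 88.1477
  k=2: S(2,-2) = 13.5333; S(2,-1) = 25.2739; S(2,+0) = 47.2000; S(2,+1) = 88.1477; S(2,+2) = 164.6190
Terminal payoffs V(N, j) = max(S_T - K, 0):
  V(2,-2) = 0.000000; V(2,-1) = 0.000000; V(2,+0) = 0.000000; V(2,+1) = 35.007697; V(2,+2) = 111.478992
Backward induction: V(k, j) = exp(-r*dt) * [p_u * V(k+1, j+1) + p_m * V(k+1, j) + p_d * V(k+1, j-1)]
  V(1,-1) = exp(-r*dt) * [p_u*0.000000 + p_m*0.000000 + p_d*0.000000] = 0.000000
  V(1,+0) = exp(-r*dt) * [p_u*35.007697 + p_m*0.000000 + p_d*0.000000] = 4.788067
  V(1,+1) = exp(-r*dt) * [p_u*111.478992 + p_m*35.007697 + p_d*0.000000] = 37.816765
  V(0,+0) = exp(-r*dt) * [p_u*37.816765 + p_m*4.788067 + p_d*0.000000] = 8.259152

Answer: Price = V(0,0) = 8.2592


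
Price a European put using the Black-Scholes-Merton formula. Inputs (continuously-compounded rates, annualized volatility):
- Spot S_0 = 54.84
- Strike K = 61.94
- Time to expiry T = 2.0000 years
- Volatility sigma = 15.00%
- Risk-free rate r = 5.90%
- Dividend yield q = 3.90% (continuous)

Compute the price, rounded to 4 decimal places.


Answer: Price = 6.9538

Derivation:
d1 = (ln(S/K) + (r - q + 0.5*sigma^2) * T) / (sigma * sqrt(T)) = -0.27928983
d2 = d1 - sigma * sqrt(T) = -0.49142186
exp(-rT) = 0.88869605; exp(-qT) = 0.92496443
P = K * exp(-rT) * N(-d2) - S_0 * exp(-qT) * N(-d1)
N(-d1) = 0.60998879; N(-d2) = 0.68843595
P = 61.9400 * 0.88869605 * 0.68843595 - 54.8400 * 0.92496443 * 0.60998879 = 6.9538


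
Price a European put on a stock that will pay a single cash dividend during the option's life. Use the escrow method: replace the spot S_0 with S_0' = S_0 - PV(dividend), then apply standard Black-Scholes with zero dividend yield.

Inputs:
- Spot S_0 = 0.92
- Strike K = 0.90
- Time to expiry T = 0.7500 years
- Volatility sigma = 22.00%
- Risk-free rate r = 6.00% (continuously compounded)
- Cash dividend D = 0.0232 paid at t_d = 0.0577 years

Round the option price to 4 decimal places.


Answer: Price = 0.0500

Derivation:
PV(D) = D * exp(-r * t_d) = 0.0232 * 0.99654399 = 0.02311982
S_0' = S_0 - PV(D) = 0.9200 - 0.02311982 = 0.89688018
d1 = (ln(S_0'/K) + (r + sigma^2/2)*T) / (sigma*sqrt(T)) = 0.31322570
d2 = d1 - sigma*sqrt(T) = 0.12270011
exp(-rT) = 0.95599748
N(-d1) = 0.37705460; N(-d2) = 0.45117229
P = K * exp(-rT) * N(-d2) - S_0' * N(-d1) = 0.9000 * 0.95599748 * 0.45117229 - 0.89688018 * 0.37705460 = 0.0500


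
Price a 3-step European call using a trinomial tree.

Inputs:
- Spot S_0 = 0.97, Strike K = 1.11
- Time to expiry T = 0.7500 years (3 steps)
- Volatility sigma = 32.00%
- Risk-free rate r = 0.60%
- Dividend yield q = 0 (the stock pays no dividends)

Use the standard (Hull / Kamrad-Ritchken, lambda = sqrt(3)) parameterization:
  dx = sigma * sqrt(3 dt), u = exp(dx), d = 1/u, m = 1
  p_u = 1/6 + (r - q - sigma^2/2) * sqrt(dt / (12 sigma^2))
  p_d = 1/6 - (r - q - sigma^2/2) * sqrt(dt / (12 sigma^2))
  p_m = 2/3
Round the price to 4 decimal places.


Answer: Price = V(0,0) = 0.0631

Derivation:
dt = T/N = 0.250000; dx = sigma*sqrt(3*dt) = 0.277128
u = exp(dx) = 1.319335; d = 1/u = 0.757957
p_u = 0.146279, p_m = 0.666667, p_d = 0.187054
Discount per step: exp(-r*dt) = 0.998501
Stock lattice S(k, j) with j the centered position index:
  k=0: S(0,+0) = 0.9700
  k=1: S(1,-1) = 0.7352; S(1,+0) = 0.9700; S(1,+1) = 1.2798
  k=2: S(2,-2) = 0.5573; S(2,-1) = 0.7352; S(2,+0) = 0.9700; S(2,+1) = 1.2798; S(2,+2) = 1.6884
  k=3: S(3,-3) = 0.4224; S(3,-2) = 0.5573; S(3,-1) = 0.7352; S(3,+0) = 0.9700; S(3,+1) = 1.2798; S(3,+2) = 1.6884; S(3,+3) = 2.2276
Terminal payoffs V(N, j) = max(S_T - K, 0):
  V(3,-3) = 0.000000; V(3,-2) = 0.000000; V(3,-1) = 0.000000; V(3,+0) = 0.000000; V(3,+1) = 0.169755; V(3,+2) = 0.578427; V(3,+3) = 1.117601
Backward induction: V(k, j) = exp(-r*dt) * [p_u * V(k+1, j+1) + p_m * V(k+1, j) + p_d * V(k+1, j-1)]
  V(2,-2) = exp(-r*dt) * [p_u*0.000000 + p_m*0.000000 + p_d*0.000000] = 0.000000
  V(2,-1) = exp(-r*dt) * [p_u*0.000000 + p_m*0.000000 + p_d*0.000000] = 0.000000
  V(2,+0) = exp(-r*dt) * [p_u*0.169755 + p_m*0.000000 + p_d*0.000000] = 0.024794
  V(2,+1) = exp(-r*dt) * [p_u*0.578427 + p_m*0.169755 + p_d*0.000000] = 0.197485
  V(2,+2) = exp(-r*dt) * [p_u*1.117601 + p_m*0.578427 + p_d*0.169755] = 0.579982
  V(1,-1) = exp(-r*dt) * [p_u*0.024794 + p_m*0.000000 + p_d*0.000000] = 0.003621
  V(1,+0) = exp(-r*dt) * [p_u*0.197485 + p_m*0.024794 + p_d*0.000000] = 0.045350
  V(1,+1) = exp(-r*dt) * [p_u*0.579982 + p_m*0.197485 + p_d*0.024794] = 0.220803
  V(0,+0) = exp(-r*dt) * [p_u*0.220803 + p_m*0.045350 + p_d*0.003621] = 0.063114


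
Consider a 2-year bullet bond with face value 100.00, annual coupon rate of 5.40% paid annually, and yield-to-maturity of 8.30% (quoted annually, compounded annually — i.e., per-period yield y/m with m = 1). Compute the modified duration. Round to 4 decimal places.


Answer: Modified duration = 1.7982

Derivation:
Coupon per period c = face * coupon_rate / m = 5.400000
Periods per year m = 1; per-period yield y/m = 0.083000
Number of cashflows N = 2
Cashflows (t years, CF_t, discount factor 1/(1+y/m)^(m*t), PV):
  t = 1.0000: CF_t = 5.400000, DF = 0.923361, PV = 4.986150
  t = 2.0000: CF_t = 105.400000, DF = 0.852596, PV = 89.863576
Price P = sum_t PV_t = 94.849726
First compute Macaulay numerator sum_t t * PV_t:
  t * PV_t at t = 1.0000: 4.986150
  t * PV_t at t = 2.0000: 179.727152
Macaulay duration D = 184.713302 / 94.849726 = 1.947431
Modified duration = D / (1 + y/m) = 1.947431 / (1 + 0.083000) = 1.798182


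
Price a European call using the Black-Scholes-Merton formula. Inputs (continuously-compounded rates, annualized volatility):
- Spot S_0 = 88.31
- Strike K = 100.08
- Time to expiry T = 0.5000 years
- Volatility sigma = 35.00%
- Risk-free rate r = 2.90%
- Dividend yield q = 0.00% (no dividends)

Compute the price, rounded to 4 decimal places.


Answer: Price = 4.9396

Derivation:
d1 = (ln(S/K) + (r - q + 0.5*sigma^2) * T) / (sigma * sqrt(T)) = -0.32321453
d2 = d1 - sigma * sqrt(T) = -0.57070190
exp(-rT) = 0.98560462; exp(-qT) = 1.00000000
C = S_0 * exp(-qT) * N(d1) - K * exp(-rT) * N(d2)
N(d1) = 0.37326639; N(d2) = 0.28410086
C = 88.3100 * 1.00000000 * 0.37326639 - 100.0800 * 0.98560462 * 0.28410086 = 4.9396


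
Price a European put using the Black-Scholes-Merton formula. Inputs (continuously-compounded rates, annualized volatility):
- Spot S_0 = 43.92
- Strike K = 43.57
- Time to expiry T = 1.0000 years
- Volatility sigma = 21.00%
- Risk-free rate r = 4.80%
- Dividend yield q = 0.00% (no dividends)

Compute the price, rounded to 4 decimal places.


d1 = (ln(S/K) + (r - q + 0.5*sigma^2) * T) / (sigma * sqrt(T)) = 0.37167122
d2 = d1 - sigma * sqrt(T) = 0.16167122
exp(-rT) = 0.95313379; exp(-qT) = 1.00000000
P = K * exp(-rT) * N(-d2) - S_0 * exp(-qT) * N(-d1)
N(-d1) = 0.35506883; N(-d2) = 0.43578238
P = 43.5700 * 0.95313379 * 0.43578238 - 43.9200 * 1.00000000 * 0.35506883 = 2.5026

Answer: Price = 2.5026


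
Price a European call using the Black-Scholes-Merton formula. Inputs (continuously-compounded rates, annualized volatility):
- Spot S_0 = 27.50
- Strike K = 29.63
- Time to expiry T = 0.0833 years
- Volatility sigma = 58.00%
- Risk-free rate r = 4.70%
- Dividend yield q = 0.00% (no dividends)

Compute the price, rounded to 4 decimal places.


d1 = (ln(S/K) + (r - q + 0.5*sigma^2) * T) / (sigma * sqrt(T)) = -0.33856538
d2 = d1 - sigma * sqrt(T) = -0.50596347
exp(-rT) = 0.99609255; exp(-qT) = 1.00000000
C = S_0 * exp(-qT) * N(d1) - K * exp(-rT) * N(d2)
N(d1) = 0.36746858; N(d2) = 0.30644115
C = 27.5000 * 1.00000000 * 0.36746858 - 29.6300 * 0.99609255 * 0.30644115 = 1.0610

Answer: Price = 1.0610


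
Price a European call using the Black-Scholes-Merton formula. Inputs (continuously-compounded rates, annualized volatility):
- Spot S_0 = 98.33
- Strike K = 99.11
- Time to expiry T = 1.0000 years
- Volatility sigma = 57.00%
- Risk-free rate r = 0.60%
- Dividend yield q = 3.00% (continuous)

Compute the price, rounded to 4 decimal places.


Answer: Price = 20.2424

Derivation:
d1 = (ln(S/K) + (r - q + 0.5*sigma^2) * T) / (sigma * sqrt(T)) = 0.22903303
d2 = d1 - sigma * sqrt(T) = -0.34096697
exp(-rT) = 0.99401796; exp(-qT) = 0.97044553
C = S_0 * exp(-qT) * N(d1) - K * exp(-rT) * N(d2)
N(d1) = 0.59057838; N(d2) = 0.36656422
C = 98.3300 * 0.97044553 * 0.59057838 - 99.1100 * 0.99401796 * 0.36656422 = 20.2424


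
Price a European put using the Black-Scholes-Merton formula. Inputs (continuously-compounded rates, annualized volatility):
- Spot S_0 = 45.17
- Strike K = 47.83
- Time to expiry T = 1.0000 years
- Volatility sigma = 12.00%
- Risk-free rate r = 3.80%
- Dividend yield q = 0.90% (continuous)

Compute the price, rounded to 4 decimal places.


Answer: Price = 2.8728

Derivation:
d1 = (ln(S/K) + (r - q + 0.5*sigma^2) * T) / (sigma * sqrt(T)) = -0.17516590
d2 = d1 - sigma * sqrt(T) = -0.29516590
exp(-rT) = 0.96271294; exp(-qT) = 0.99104038
P = K * exp(-rT) * N(-d2) - S_0 * exp(-qT) * N(-d1)
N(-d1) = 0.56952536; N(-d2) = 0.61606643
P = 47.8300 * 0.96271294 * 0.61606643 - 45.1700 * 0.99104038 * 0.56952536 = 2.8728


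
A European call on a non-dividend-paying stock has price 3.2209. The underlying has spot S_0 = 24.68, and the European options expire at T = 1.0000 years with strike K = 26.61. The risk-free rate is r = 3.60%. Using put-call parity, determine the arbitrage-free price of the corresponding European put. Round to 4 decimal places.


Put-call parity: C - P = S_0 * exp(-qT) - K * exp(-rT).
S_0 * exp(-qT) = 24.6800 * 1.00000000 = 24.68000000
K * exp(-rT) = 26.6100 * 0.96464029 = 25.66907821
P = C - S*exp(-qT) + K*exp(-rT)
P = 3.2209 - 24.68000000 + 25.66907821 = 4.2100

Answer: Put price = 4.2100


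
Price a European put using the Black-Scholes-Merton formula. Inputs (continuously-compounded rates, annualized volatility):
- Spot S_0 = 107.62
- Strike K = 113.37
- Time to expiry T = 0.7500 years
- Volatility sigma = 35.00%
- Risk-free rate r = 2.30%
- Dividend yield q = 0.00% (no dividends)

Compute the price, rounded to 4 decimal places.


Answer: Price = 15.1854

Derivation:
d1 = (ln(S/K) + (r - q + 0.5*sigma^2) * T) / (sigma * sqrt(T)) = 0.03674322
d2 = d1 - sigma * sqrt(T) = -0.26636567
exp(-rT) = 0.98289793; exp(-qT) = 1.00000000
P = K * exp(-rT) * N(-d2) - S_0 * exp(-qT) * N(-d1)
N(-d1) = 0.48534487; N(-d2) = 0.60502120
P = 113.3700 * 0.98289793 * 0.60502120 - 107.6200 * 1.00000000 * 0.48534487 = 15.1854


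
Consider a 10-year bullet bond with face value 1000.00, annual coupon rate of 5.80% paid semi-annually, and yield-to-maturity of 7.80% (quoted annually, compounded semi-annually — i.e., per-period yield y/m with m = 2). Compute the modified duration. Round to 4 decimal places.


Coupon per period c = face * coupon_rate / m = 29.000000
Periods per year m = 2; per-period yield y/m = 0.039000
Number of cashflows N = 20
Cashflows (t years, CF_t, discount factor 1/(1+y/m)^(m*t), PV):
  t = 0.5000: CF_t = 29.000000, DF = 0.962464, PV = 27.911453
  t = 1.0000: CF_t = 29.000000, DF = 0.926337, PV = 26.863766
  t = 1.5000: CF_t = 29.000000, DF = 0.891566, PV = 25.855406
  t = 2.0000: CF_t = 29.000000, DF = 0.858100, PV = 24.884895
  t = 2.5000: CF_t = 29.000000, DF = 0.825890, PV = 23.950813
  t = 3.0000: CF_t = 29.000000, DF = 0.794889, PV = 23.051793
  t = 3.5000: CF_t = 29.000000, DF = 0.765052, PV = 22.186519
  t = 4.0000: CF_t = 29.000000, DF = 0.736335, PV = 21.353724
  t = 4.5000: CF_t = 29.000000, DF = 0.708696, PV = 20.552188
  t = 5.0000: CF_t = 29.000000, DF = 0.682094, PV = 19.780739
  t = 5.5000: CF_t = 29.000000, DF = 0.656491, PV = 19.038248
  t = 6.0000: CF_t = 29.000000, DF = 0.631849, PV = 18.323626
  t = 6.5000: CF_t = 29.000000, DF = 0.608132, PV = 17.635829
  t = 7.0000: CF_t = 29.000000, DF = 0.585305, PV = 16.973849
  t = 7.5000: CF_t = 29.000000, DF = 0.563335, PV = 16.336717
  t = 8.0000: CF_t = 29.000000, DF = 0.542190, PV = 15.723500
  t = 8.5000: CF_t = 29.000000, DF = 0.521838, PV = 15.133302
  t = 9.0000: CF_t = 29.000000, DF = 0.502250, PV = 14.565257
  t = 9.5000: CF_t = 29.000000, DF = 0.483398, PV = 14.018534
  t = 10.0000: CF_t = 1029.000000, DF = 0.465253, PV = 478.745190
Price P = sum_t PV_t = 862.885348
First compute Macaulay numerator sum_t t * PV_t:
  t * PV_t at t = 0.5000: 13.955727
  t * PV_t at t = 1.0000: 26.863766
  t * PV_t at t = 1.5000: 38.783108
  t * PV_t at t = 2.0000: 49.769789
  t * PV_t at t = 2.5000: 59.877033
  t * PV_t at t = 3.0000: 69.155379
  t * PV_t at t = 3.5000: 77.652816
  t * PV_t at t = 4.0000: 85.414894
  t * PV_t at t = 4.5000: 92.484847
  t * PV_t at t = 5.0000: 98.903697
  t * PV_t at t = 5.5000: 104.710363
  t * PV_t at t = 6.0000: 109.941758
  t * PV_t at t = 6.5000: 114.632889
  t * PV_t at t = 7.0000: 118.816942
  t * PV_t at t = 7.5000: 122.525377
  t * PV_t at t = 8.0000: 125.788003
  t * PV_t at t = 8.5000: 128.633064
  t * PV_t at t = 9.0000: 131.087310
  t * PV_t at t = 9.5000: 133.176071
  t * PV_t at t = 10.0000: 4787.451900
Macaulay duration D = 6489.624736 / 862.885348 = 7.520842
Modified duration = D / (1 + y/m) = 7.520842 / (1 + 0.039000) = 7.238539

Answer: Modified duration = 7.2385
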